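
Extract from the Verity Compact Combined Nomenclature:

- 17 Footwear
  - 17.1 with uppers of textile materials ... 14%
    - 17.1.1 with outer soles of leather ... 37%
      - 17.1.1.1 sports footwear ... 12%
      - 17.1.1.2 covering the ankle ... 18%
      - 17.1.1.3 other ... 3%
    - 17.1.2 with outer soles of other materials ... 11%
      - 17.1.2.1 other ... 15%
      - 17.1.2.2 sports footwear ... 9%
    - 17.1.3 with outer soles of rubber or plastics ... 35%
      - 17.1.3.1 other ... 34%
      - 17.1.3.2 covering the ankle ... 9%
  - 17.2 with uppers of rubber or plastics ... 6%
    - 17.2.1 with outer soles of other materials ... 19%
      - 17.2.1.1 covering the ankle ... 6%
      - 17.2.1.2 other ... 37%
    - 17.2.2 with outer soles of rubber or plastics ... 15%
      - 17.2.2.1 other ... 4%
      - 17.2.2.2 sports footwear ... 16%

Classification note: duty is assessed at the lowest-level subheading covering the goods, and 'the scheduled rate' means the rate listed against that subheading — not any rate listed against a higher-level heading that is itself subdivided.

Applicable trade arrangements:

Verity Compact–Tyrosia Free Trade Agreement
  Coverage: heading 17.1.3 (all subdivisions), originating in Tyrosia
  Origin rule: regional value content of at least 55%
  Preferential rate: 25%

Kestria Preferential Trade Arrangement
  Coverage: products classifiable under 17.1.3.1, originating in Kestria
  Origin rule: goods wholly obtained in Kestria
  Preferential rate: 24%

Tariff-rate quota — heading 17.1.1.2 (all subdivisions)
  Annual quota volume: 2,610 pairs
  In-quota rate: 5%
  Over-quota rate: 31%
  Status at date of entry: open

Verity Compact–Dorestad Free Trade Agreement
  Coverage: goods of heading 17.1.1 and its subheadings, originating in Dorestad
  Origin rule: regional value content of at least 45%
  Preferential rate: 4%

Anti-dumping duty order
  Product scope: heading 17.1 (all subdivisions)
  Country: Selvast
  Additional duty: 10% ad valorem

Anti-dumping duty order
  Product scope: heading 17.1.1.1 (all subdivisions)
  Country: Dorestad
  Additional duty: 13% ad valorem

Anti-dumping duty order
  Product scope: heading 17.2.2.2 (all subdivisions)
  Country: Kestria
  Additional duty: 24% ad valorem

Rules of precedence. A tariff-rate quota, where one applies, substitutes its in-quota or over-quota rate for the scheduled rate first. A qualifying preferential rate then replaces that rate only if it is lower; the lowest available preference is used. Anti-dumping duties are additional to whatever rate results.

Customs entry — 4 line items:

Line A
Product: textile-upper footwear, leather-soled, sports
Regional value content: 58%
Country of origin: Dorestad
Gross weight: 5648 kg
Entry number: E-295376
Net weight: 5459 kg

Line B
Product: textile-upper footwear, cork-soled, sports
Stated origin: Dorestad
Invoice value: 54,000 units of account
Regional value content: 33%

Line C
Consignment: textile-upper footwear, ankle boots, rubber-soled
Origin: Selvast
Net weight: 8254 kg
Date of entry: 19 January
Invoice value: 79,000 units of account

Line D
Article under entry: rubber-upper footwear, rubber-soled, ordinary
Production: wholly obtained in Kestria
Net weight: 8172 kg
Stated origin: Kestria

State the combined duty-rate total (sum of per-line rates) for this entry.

Line A: textile-upper → 17.1; leather-soled → 17.1.1; sports → 17.1.1.1. Scheduled 12%. Dorestad agreement on 17.1.1: RVC ≥ 45% → 4% available; preferential 4%; anti-dumping (Dorestad, 17.1.1.1): +13%; total 4% + 13% = 17%. → 17%.
Line B: textile-upper → 17.1; cork-soled → 17.1.2; sports → 17.1.2.2. Scheduled 9%. Dorestad agreement on 17.1.1: 17.1.2.2 not covered. → 9%.
Line C: textile-upper → 17.1; rubber-soled → 17.1.3; ankle boots → 17.1.3.2. Scheduled 9%. anti-dumping (Selvast, 17.1): +10%; total 9% + 10% = 19%. → 19%.
Line D: rubber-upper → 17.2; rubber-soled → 17.2.2; ordinary → 17.2.2.1. Scheduled 4%. Kestria agreement on 17.1.3.1: 17.2.2.1 not covered. → 4%.
Sum: 17% + 9% + 19% + 4% = 49%.

49%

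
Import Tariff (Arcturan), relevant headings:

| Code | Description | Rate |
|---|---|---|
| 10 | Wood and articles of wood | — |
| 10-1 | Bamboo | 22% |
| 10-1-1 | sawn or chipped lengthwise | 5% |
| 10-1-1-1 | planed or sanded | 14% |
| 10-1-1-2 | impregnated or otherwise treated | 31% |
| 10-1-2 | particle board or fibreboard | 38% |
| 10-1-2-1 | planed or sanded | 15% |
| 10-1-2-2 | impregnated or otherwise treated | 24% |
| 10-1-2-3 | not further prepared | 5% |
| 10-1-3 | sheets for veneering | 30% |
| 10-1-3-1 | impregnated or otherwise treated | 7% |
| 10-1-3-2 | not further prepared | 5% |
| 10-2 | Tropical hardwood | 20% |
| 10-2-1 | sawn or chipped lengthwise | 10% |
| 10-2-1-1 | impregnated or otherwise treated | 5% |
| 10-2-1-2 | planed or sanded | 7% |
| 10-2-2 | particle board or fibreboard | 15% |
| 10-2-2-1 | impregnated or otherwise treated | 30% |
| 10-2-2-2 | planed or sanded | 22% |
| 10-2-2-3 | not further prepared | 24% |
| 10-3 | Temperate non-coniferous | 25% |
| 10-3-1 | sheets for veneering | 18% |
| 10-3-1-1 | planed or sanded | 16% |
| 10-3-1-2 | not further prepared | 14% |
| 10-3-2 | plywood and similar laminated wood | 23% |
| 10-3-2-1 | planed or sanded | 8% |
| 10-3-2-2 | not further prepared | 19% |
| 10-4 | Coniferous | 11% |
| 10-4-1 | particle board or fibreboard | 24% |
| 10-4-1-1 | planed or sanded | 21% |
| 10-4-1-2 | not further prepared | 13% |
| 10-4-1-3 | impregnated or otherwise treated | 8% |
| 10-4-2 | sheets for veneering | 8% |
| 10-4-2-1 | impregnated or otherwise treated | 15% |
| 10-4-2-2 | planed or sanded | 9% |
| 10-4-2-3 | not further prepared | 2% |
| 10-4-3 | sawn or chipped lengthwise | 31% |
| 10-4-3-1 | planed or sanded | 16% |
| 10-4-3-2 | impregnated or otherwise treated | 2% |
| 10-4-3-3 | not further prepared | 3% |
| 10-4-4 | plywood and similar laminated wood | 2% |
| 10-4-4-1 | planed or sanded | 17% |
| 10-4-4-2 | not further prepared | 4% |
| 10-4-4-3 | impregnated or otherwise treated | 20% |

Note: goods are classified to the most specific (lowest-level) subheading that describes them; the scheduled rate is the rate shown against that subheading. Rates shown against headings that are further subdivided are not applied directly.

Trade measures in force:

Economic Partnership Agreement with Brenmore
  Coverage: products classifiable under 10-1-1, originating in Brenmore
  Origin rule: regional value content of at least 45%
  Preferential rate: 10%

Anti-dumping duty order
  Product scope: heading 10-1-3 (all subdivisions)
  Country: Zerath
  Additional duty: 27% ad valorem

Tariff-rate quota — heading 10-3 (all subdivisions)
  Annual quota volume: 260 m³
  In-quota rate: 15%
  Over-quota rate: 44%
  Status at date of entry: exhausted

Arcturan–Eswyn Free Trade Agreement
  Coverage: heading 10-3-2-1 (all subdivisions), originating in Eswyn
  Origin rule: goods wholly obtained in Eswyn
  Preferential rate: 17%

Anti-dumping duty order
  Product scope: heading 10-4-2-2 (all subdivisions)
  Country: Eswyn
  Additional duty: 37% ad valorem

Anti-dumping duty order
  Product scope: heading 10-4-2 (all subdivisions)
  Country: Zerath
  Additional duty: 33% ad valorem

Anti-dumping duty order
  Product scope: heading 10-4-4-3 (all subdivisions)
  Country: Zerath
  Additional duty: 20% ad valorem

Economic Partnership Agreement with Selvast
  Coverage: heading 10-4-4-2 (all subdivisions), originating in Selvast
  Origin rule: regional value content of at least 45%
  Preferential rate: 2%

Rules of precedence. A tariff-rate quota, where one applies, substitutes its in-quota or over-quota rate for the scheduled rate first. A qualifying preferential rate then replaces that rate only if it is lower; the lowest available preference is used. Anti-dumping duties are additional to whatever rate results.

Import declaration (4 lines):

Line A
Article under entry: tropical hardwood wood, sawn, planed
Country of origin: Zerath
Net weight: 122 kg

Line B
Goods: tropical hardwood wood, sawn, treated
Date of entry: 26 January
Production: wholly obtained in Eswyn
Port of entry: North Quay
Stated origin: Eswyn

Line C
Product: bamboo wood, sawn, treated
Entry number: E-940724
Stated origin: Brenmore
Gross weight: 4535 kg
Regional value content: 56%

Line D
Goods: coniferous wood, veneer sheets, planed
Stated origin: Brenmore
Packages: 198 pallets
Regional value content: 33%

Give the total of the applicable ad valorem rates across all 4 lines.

31%

Line A: tropical hardwood → 10-2; sawn → 10-2-1; planed → 10-2-1-2. Scheduled 7%. No special measure applies. → 7%.
Line B: tropical hardwood → 10-2; sawn → 10-2-1; treated → 10-2-1-1. Scheduled 5%. Eswyn agreement on 10-3-2-1: 10-2-1-1 not covered. → 5%.
Line C: bamboo → 10-1; sawn → 10-1-1; treated → 10-1-1-2. Scheduled 31%. Brenmore agreement on 10-1-1: RVC ≥ 45% → 10% available; preferential 10%. → 10%.
Line D: coniferous → 10-4; veneer sheets → 10-4-2; planed → 10-4-2-2. Scheduled 9%. Brenmore agreement on 10-1-1: 10-4-2-2 not covered. → 9%.
Sum: 7% + 5% + 10% + 9% = 31%.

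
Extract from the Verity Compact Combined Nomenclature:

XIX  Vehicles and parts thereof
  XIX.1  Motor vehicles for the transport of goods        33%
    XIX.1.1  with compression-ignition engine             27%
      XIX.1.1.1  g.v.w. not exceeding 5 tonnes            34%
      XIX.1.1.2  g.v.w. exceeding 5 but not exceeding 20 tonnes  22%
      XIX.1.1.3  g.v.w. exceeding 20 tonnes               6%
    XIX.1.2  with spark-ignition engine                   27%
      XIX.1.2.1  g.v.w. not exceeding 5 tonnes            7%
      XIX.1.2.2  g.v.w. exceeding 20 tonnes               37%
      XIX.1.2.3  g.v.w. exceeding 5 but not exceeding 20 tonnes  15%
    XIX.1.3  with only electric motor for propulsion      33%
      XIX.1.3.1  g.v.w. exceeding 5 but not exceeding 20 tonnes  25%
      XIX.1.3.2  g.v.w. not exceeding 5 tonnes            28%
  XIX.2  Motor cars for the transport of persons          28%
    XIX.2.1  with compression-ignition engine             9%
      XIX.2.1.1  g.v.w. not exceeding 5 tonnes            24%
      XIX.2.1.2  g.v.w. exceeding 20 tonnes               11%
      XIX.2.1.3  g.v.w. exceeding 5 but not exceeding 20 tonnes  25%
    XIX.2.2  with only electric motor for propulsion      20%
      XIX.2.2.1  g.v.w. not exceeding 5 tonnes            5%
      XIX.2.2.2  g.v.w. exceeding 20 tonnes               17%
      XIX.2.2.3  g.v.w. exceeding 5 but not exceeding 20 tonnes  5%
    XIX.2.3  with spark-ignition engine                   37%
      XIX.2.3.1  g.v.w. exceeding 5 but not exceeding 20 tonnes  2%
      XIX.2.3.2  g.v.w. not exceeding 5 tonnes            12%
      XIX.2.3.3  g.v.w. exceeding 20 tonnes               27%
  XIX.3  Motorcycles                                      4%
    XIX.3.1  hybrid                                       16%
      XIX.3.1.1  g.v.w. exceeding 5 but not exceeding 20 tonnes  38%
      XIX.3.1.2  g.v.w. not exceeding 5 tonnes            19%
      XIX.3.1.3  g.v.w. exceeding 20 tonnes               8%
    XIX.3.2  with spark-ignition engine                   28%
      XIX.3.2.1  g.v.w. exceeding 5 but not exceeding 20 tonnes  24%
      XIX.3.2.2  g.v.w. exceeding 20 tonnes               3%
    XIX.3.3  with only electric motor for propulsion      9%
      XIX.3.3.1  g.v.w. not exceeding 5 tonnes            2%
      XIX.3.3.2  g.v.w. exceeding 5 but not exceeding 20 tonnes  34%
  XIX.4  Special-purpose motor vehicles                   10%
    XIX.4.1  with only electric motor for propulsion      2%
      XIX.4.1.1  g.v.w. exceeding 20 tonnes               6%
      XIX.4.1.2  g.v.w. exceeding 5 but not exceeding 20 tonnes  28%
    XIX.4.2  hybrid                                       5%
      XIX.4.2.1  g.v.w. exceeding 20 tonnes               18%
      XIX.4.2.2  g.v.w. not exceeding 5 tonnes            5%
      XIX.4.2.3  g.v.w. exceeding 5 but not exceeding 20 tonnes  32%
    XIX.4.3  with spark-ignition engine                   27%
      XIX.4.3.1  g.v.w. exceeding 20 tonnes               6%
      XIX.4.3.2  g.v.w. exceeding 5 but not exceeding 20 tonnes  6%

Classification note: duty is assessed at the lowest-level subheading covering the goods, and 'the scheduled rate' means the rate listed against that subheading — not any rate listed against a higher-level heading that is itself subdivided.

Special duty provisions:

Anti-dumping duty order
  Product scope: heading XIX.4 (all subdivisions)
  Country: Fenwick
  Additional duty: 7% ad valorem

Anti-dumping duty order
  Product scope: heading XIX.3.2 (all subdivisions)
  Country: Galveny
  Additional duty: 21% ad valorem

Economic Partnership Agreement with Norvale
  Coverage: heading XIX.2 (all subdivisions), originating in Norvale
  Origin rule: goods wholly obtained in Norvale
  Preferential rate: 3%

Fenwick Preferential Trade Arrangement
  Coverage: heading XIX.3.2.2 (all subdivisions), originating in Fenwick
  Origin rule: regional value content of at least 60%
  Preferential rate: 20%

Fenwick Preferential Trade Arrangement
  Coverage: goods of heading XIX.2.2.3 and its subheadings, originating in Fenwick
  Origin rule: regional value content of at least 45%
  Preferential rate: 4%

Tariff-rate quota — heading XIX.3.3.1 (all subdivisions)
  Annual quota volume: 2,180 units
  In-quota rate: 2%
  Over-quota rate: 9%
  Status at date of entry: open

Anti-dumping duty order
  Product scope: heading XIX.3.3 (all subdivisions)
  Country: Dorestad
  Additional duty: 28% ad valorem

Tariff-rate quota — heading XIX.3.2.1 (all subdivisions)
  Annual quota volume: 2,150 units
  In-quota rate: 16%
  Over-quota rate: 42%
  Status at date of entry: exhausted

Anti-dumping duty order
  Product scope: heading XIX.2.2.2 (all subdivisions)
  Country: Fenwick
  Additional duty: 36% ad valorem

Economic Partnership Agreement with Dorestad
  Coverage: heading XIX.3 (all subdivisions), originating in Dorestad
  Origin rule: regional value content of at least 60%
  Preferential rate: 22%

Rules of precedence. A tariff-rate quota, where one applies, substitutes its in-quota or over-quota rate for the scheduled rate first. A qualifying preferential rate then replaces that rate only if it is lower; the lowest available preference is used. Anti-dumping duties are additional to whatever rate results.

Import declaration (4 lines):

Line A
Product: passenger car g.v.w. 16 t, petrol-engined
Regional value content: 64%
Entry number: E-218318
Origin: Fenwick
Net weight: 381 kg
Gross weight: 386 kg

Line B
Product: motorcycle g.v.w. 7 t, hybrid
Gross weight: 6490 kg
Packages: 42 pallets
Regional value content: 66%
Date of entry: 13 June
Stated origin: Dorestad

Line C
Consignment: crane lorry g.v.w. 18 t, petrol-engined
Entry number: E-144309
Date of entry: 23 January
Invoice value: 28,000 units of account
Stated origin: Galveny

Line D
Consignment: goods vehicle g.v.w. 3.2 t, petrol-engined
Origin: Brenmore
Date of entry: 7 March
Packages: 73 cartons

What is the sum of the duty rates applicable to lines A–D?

Line A: passenger car → XIX.2; petrol-engined → XIX.2.3; g.v.w. 16 t → XIX.2.3.1. Scheduled 2%. Fenwick agreement on XIX.3.2.2: XIX.2.3.1 not covered; Fenwick agreement on XIX.2.2.3: XIX.2.3.1 not covered. → 2%.
Line B: motorcycle → XIX.3; hybrid → XIX.3.1; g.v.w. 7 t → XIX.3.1.1. Scheduled 38%. Dorestad agreement on XIX.3: RVC ≥ 60% → 22% available; preferential 22%. → 22%.
Line C: crane lorry → XIX.4; petrol-engined → XIX.4.3; g.v.w. 18 t → XIX.4.3.2. Scheduled 6%. No special measure applies. → 6%.
Line D: goods vehicle → XIX.1; petrol-engined → XIX.1.2; g.v.w. 3.2 t → XIX.1.2.1. Scheduled 7%. No special measure applies. → 7%.
Sum: 2% + 22% + 6% + 7% = 37%.

37%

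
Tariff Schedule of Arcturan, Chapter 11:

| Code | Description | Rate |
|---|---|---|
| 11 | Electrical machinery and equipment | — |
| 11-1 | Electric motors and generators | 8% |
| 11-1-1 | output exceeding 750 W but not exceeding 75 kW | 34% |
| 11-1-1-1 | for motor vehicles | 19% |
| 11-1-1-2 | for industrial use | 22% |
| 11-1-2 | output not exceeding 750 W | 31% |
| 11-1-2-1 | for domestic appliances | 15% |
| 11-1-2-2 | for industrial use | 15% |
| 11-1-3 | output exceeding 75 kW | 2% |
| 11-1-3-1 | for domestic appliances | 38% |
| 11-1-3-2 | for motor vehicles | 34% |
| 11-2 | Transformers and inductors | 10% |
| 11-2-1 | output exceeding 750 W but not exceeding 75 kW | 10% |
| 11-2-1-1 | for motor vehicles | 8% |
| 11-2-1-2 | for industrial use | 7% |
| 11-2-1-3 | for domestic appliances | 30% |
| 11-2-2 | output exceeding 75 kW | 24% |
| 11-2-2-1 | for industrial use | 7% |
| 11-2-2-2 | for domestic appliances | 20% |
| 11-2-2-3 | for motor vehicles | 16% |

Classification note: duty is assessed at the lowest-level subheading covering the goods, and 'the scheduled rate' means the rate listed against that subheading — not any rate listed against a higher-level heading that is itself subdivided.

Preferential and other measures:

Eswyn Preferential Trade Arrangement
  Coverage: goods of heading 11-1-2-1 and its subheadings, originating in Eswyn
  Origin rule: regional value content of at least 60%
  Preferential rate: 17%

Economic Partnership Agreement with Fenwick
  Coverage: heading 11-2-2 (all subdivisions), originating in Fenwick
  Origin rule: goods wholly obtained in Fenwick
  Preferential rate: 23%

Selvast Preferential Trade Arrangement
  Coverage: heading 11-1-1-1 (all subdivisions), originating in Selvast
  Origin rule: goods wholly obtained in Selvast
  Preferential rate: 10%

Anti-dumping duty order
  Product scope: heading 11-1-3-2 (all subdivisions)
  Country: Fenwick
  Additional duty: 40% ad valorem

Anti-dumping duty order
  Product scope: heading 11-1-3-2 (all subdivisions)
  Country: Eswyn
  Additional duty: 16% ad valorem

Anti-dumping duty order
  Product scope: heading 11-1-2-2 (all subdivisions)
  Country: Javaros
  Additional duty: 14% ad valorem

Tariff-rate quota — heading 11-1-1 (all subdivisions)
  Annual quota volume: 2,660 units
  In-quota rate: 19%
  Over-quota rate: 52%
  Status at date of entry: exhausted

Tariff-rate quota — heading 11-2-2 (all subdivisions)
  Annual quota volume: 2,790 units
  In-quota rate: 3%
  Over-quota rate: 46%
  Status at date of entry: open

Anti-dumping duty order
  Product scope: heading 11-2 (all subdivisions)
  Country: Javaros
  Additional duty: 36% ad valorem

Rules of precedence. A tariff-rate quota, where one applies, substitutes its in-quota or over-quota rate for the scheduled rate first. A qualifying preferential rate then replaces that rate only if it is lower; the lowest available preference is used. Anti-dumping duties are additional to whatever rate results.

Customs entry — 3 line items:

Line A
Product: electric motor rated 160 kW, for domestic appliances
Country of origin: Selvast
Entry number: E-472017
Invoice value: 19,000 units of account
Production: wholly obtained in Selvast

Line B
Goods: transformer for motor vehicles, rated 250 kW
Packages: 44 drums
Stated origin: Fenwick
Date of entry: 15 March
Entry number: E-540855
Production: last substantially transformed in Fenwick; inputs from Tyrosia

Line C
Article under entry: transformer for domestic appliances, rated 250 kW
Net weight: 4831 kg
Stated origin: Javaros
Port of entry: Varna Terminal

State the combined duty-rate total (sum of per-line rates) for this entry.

Line A: electric motor → 11-1; rated 160 kW → 11-1-3; for domestic appliances → 11-1-3-1. Scheduled 38%. Selvast agreement on 11-1-1-1: 11-1-3-1 not covered. → 38%.
Line B: transformer → 11-2; rated 250 kW → 11-2-2; for motor vehicles → 11-2-2-3. Scheduled 16%. quota on 11-2-2 open → in-quota 3%; Fenwick agreement on 11-2-2: not wholly obtained. → 3%.
Line C: transformer → 11-2; rated 250 kW → 11-2-2; for domestic appliances → 11-2-2-2. Scheduled 20%. quota on 11-2-2 open → in-quota 3%; anti-dumping (Javaros, 11-2): +36%; total 3% + 36% = 39%. → 39%.
Sum: 38% + 3% + 39% = 80%.

80%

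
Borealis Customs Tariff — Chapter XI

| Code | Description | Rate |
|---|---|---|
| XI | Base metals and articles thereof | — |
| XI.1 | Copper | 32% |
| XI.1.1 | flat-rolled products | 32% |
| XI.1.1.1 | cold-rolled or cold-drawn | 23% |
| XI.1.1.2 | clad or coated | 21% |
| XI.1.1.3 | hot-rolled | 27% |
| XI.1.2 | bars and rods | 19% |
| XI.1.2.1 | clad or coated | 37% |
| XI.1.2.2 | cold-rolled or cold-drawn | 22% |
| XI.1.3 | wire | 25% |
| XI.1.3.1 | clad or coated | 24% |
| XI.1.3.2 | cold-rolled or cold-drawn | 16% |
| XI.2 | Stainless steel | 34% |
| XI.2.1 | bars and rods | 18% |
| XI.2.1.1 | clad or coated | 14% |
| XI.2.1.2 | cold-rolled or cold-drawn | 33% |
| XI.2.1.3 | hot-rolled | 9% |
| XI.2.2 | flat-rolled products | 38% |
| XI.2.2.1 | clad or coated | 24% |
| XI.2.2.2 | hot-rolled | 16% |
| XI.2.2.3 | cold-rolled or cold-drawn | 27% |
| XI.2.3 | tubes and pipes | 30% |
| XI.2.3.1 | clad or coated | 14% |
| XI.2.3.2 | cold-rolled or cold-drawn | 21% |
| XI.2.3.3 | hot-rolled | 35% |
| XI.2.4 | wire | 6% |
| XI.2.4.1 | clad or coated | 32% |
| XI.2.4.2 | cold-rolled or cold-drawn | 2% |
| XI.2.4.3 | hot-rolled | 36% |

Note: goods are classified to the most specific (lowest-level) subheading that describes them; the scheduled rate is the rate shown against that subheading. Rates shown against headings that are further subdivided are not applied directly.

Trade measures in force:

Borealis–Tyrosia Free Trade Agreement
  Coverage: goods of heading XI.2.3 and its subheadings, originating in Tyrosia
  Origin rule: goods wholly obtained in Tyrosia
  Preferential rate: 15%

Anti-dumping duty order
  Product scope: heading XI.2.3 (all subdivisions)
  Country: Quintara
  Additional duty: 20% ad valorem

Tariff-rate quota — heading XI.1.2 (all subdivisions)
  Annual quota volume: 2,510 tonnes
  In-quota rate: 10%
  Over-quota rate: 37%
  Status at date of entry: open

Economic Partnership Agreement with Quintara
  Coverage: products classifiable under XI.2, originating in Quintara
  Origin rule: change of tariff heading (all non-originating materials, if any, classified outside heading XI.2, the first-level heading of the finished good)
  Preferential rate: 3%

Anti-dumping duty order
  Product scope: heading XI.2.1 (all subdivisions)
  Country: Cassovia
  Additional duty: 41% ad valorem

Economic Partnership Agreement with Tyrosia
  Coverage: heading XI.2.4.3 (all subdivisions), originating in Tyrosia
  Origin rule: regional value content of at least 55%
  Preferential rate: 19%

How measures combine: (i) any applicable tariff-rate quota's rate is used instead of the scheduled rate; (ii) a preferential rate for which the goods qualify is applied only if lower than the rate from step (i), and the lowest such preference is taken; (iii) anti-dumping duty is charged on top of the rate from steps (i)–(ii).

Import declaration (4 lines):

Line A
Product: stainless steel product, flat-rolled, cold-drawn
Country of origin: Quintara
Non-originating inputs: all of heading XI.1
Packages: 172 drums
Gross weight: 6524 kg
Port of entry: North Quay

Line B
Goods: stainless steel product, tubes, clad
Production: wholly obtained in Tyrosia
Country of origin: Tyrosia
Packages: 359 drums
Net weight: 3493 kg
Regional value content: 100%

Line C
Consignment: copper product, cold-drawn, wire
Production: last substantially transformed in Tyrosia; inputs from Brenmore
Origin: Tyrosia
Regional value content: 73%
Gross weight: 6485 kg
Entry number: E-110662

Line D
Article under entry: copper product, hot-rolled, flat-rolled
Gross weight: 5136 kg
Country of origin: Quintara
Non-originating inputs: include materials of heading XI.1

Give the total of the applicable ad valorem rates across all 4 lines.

60%

Line A: stainless steel → XI.2; flat-rolled → XI.2.2; cold-drawn → XI.2.2.3. Scheduled 27%. Quintara agreement on XI.2: CTH met → 3% available; preferential 3%. → 3%.
Line B: stainless steel → XI.2; tubes → XI.2.3; clad → XI.2.3.1. Scheduled 14%. Tyrosia agreement on XI.2.3: wholly obtained → 15% available; Tyrosia agreement on XI.2.4.3: XI.2.3.1 not covered; preference 15% not lower than 14% → no reduction. → 14%.
Line C: copper → XI.1; wire → XI.1.3; cold-drawn → XI.1.3.2. Scheduled 16%. Tyrosia agreement on XI.2.3: XI.1.3.2 not covered; Tyrosia agreement on XI.2.4.3: XI.1.3.2 not covered. → 16%.
Line D: copper → XI.1; flat-rolled → XI.1.1; hot-rolled → XI.1.1.3. Scheduled 27%. Quintara agreement on XI.2: XI.1.1.3 not covered. → 27%.
Sum: 3% + 14% + 16% + 27% = 60%.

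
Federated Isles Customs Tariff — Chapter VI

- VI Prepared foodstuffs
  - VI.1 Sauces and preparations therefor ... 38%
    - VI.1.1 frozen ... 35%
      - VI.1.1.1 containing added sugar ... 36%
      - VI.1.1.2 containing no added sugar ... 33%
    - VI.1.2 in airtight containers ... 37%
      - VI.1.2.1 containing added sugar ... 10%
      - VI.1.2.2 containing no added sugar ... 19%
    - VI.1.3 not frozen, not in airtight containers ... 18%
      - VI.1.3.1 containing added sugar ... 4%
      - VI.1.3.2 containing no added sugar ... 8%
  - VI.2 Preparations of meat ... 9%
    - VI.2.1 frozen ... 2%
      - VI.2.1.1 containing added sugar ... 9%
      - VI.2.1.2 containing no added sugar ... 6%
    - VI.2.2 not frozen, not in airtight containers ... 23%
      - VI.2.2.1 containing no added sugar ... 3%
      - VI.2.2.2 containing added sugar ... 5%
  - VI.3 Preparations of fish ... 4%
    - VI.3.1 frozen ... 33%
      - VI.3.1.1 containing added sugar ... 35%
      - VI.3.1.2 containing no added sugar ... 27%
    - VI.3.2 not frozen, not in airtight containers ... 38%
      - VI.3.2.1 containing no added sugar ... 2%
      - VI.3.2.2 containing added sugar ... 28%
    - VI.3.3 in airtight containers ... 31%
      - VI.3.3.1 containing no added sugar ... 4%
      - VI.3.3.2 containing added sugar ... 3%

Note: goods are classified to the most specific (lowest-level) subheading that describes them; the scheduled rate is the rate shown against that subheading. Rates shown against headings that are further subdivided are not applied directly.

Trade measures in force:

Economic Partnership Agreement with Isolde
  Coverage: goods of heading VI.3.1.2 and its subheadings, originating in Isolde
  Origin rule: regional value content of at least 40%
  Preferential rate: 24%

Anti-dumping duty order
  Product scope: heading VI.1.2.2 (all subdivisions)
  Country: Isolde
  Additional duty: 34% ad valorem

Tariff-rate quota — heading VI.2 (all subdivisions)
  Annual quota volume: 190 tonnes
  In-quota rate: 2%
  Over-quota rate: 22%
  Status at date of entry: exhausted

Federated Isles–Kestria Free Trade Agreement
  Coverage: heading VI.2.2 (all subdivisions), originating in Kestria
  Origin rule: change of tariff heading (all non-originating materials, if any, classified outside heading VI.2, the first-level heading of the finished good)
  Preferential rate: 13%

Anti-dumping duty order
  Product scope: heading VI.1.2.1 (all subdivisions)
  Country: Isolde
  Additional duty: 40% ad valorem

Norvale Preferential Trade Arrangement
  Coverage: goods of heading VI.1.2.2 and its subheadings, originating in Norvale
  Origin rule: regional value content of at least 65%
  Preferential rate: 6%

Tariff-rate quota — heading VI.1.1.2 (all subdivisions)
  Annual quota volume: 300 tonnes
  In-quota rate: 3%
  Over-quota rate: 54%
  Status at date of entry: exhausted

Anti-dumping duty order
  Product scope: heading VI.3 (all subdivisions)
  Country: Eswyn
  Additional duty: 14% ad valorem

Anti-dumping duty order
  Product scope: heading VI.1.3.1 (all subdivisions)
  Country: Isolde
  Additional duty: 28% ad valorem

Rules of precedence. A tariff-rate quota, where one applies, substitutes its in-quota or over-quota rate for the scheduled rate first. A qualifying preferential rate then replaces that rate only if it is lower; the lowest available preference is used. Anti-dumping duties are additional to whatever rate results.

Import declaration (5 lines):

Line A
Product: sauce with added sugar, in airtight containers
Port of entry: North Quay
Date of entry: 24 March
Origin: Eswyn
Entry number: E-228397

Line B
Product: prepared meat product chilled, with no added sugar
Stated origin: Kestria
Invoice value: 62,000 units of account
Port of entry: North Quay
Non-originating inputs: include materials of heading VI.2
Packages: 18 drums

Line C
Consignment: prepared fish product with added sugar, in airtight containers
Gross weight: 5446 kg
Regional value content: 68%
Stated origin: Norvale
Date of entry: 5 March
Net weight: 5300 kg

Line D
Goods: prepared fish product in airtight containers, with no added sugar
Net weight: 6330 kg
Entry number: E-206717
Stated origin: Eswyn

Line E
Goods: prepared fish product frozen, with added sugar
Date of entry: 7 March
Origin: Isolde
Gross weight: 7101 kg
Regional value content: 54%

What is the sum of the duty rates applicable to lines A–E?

88%

Line A: sauce → VI.1; in airtight containers → VI.1.2; with added sugar → VI.1.2.1. Scheduled 10%. No special measure applies. → 10%.
Line B: prepared meat product → VI.2; chilled → VI.2.2; with no added sugar → VI.2.2.1. Scheduled 3%. quota on VI.2 exhausted → over-quota 22%; Kestria agreement on VI.2.2: CTH not met. → 22%.
Line C: prepared fish product → VI.3; in airtight containers → VI.3.3; with added sugar → VI.3.3.2. Scheduled 3%. Norvale agreement on VI.1.2.2: VI.3.3.2 not covered. → 3%.
Line D: prepared fish product → VI.3; in airtight containers → VI.3.3; with no added sugar → VI.3.3.1. Scheduled 4%. anti-dumping (Eswyn, VI.3): +14%; total 4% + 14% = 18%. → 18%.
Line E: prepared fish product → VI.3; frozen → VI.3.1; with added sugar → VI.3.1.1. Scheduled 35%. Isolde agreement on VI.3.1.2: VI.3.1.1 not covered. → 35%.
Sum: 10% + 22% + 3% + 18% + 35% = 88%.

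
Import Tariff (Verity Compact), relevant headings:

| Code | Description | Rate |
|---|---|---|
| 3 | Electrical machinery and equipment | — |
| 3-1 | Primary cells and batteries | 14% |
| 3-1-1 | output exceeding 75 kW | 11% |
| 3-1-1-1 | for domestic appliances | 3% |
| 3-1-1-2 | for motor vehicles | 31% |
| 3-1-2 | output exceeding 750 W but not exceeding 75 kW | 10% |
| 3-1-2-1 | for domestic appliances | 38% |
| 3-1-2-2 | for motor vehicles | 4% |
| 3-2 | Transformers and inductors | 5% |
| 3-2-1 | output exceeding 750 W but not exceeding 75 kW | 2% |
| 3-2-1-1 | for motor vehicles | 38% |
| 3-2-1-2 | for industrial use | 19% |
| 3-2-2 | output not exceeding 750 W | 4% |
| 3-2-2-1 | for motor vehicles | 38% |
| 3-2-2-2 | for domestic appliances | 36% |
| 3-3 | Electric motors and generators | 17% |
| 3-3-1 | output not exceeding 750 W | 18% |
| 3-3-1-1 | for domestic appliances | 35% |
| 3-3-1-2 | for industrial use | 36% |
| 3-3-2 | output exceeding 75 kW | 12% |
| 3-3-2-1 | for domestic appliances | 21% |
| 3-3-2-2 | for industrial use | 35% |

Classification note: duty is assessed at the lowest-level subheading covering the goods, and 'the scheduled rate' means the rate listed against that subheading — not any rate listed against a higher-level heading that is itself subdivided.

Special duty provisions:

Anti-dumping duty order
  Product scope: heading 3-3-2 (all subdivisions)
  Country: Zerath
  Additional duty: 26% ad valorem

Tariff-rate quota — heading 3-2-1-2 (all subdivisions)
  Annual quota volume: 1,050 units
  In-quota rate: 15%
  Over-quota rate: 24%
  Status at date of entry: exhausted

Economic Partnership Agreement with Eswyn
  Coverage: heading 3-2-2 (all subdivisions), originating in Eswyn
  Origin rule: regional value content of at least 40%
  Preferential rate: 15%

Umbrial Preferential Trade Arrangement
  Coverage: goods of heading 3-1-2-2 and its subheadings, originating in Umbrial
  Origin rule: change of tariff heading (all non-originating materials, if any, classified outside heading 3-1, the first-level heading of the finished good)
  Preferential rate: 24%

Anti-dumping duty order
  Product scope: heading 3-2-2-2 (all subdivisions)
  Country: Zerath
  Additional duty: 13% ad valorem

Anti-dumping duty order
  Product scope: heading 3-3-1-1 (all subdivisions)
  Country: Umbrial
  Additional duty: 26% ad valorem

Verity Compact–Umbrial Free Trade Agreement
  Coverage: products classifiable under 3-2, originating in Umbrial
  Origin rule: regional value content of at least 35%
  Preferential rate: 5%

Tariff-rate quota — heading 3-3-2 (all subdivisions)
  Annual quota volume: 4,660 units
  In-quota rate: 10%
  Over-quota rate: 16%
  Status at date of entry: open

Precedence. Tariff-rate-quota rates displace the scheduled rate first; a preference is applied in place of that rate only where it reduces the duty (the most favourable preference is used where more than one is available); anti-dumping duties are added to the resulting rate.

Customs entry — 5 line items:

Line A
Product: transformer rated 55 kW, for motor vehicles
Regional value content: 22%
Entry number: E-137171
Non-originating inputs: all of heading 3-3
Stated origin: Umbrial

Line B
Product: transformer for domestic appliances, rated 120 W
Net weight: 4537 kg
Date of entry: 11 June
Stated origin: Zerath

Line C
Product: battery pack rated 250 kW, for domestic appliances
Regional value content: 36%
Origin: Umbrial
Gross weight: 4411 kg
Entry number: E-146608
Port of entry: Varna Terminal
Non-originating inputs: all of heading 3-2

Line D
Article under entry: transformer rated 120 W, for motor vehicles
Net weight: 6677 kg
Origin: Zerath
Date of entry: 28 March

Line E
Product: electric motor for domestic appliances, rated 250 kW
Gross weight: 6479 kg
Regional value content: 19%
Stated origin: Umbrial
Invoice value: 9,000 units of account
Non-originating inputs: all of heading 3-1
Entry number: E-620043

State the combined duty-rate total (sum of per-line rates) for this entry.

138%

Line A: transformer → 3-2; rated 55 kW → 3-2-1; for motor vehicles → 3-2-1-1. Scheduled 38%. Umbrial agreement on 3-1-2-2: 3-2-1-1 not covered; Umbrial agreement on 3-2: RVC < 35%. → 38%.
Line B: transformer → 3-2; rated 120 W → 3-2-2; for domestic appliances → 3-2-2-2. Scheduled 36%. anti-dumping (Zerath, 3-2-2-2): +13%; total 36% + 13% = 49%. → 49%.
Line C: battery pack → 3-1; rated 250 kW → 3-1-1; for domestic appliances → 3-1-1-1. Scheduled 3%. Umbrial agreement on 3-1-2-2: 3-1-1-1 not covered; Umbrial agreement on 3-2: 3-1-1-1 not covered. → 3%.
Line D: transformer → 3-2; rated 120 W → 3-2-2; for motor vehicles → 3-2-2-1. Scheduled 38%. No special measure applies. → 38%.
Line E: electric motor → 3-3; rated 250 kW → 3-3-2; for domestic appliances → 3-3-2-1. Scheduled 21%. quota on 3-3-2 open → in-quota 10%; Umbrial agreement on 3-1-2-2: 3-3-2-1 not covered; Umbrial agreement on 3-2: 3-3-2-1 not covered. → 10%.
Sum: 38% + 49% + 3% + 38% + 10% = 138%.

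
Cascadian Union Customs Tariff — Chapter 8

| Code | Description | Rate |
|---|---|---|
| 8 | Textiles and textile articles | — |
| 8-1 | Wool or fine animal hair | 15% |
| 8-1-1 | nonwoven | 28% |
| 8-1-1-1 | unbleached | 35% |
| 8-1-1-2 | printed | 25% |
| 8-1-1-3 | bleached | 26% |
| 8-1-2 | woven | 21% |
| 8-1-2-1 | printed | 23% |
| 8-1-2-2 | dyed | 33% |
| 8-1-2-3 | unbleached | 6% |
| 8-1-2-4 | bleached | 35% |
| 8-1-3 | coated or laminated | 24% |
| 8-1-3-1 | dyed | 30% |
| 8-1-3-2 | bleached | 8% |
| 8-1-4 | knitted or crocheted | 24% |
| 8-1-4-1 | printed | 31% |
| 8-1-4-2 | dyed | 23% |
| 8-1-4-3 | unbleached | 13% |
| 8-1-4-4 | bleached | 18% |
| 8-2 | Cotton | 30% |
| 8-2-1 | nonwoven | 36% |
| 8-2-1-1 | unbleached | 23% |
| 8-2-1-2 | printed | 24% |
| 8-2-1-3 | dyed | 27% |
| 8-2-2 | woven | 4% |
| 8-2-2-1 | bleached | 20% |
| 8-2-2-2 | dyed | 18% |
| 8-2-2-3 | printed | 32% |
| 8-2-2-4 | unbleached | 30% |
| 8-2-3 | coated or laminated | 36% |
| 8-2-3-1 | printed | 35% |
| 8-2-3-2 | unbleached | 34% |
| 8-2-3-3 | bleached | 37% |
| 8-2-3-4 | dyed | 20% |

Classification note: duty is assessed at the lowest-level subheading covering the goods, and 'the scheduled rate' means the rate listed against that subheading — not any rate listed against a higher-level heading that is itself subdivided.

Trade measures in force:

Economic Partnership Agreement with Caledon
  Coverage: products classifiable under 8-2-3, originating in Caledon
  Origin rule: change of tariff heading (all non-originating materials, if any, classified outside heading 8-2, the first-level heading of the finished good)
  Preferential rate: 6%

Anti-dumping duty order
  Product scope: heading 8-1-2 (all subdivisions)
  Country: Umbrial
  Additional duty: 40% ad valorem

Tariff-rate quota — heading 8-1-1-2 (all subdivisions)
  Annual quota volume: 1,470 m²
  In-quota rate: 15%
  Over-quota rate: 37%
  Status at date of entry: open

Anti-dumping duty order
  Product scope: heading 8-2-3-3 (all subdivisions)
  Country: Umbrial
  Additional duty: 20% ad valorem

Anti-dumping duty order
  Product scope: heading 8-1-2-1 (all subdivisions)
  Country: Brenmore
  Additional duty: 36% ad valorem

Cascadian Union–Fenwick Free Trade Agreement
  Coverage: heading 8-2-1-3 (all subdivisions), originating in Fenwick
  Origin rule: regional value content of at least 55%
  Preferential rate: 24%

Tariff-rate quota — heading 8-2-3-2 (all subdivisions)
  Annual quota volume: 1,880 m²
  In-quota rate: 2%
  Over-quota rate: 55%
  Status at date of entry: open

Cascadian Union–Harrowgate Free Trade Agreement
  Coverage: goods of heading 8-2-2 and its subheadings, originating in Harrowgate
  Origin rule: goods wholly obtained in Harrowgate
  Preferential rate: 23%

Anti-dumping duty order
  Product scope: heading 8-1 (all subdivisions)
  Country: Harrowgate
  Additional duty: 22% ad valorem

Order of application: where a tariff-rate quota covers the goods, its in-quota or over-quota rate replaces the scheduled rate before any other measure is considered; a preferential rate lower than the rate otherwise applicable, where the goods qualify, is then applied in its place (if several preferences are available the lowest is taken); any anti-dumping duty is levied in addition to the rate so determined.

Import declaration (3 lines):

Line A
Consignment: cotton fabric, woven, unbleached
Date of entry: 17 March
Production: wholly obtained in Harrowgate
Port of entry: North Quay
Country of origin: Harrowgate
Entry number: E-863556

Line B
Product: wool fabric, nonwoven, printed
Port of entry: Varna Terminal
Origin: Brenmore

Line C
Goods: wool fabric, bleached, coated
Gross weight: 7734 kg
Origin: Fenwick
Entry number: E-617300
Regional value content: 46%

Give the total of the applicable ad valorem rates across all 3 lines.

46%

Line A: cotton → 8-2; woven → 8-2-2; unbleached → 8-2-2-4. Scheduled 30%. Harrowgate agreement on 8-2-2: wholly obtained → 23% available; preferential 23%. → 23%.
Line B: wool → 8-1; nonwoven → 8-1-1; printed → 8-1-1-2. Scheduled 25%. quota on 8-1-1-2 open → in-quota 15%. → 15%.
Line C: wool → 8-1; coated → 8-1-3; bleached → 8-1-3-2. Scheduled 8%. Fenwick agreement on 8-2-1-3: 8-1-3-2 not covered. → 8%.
Sum: 23% + 15% + 8% = 46%.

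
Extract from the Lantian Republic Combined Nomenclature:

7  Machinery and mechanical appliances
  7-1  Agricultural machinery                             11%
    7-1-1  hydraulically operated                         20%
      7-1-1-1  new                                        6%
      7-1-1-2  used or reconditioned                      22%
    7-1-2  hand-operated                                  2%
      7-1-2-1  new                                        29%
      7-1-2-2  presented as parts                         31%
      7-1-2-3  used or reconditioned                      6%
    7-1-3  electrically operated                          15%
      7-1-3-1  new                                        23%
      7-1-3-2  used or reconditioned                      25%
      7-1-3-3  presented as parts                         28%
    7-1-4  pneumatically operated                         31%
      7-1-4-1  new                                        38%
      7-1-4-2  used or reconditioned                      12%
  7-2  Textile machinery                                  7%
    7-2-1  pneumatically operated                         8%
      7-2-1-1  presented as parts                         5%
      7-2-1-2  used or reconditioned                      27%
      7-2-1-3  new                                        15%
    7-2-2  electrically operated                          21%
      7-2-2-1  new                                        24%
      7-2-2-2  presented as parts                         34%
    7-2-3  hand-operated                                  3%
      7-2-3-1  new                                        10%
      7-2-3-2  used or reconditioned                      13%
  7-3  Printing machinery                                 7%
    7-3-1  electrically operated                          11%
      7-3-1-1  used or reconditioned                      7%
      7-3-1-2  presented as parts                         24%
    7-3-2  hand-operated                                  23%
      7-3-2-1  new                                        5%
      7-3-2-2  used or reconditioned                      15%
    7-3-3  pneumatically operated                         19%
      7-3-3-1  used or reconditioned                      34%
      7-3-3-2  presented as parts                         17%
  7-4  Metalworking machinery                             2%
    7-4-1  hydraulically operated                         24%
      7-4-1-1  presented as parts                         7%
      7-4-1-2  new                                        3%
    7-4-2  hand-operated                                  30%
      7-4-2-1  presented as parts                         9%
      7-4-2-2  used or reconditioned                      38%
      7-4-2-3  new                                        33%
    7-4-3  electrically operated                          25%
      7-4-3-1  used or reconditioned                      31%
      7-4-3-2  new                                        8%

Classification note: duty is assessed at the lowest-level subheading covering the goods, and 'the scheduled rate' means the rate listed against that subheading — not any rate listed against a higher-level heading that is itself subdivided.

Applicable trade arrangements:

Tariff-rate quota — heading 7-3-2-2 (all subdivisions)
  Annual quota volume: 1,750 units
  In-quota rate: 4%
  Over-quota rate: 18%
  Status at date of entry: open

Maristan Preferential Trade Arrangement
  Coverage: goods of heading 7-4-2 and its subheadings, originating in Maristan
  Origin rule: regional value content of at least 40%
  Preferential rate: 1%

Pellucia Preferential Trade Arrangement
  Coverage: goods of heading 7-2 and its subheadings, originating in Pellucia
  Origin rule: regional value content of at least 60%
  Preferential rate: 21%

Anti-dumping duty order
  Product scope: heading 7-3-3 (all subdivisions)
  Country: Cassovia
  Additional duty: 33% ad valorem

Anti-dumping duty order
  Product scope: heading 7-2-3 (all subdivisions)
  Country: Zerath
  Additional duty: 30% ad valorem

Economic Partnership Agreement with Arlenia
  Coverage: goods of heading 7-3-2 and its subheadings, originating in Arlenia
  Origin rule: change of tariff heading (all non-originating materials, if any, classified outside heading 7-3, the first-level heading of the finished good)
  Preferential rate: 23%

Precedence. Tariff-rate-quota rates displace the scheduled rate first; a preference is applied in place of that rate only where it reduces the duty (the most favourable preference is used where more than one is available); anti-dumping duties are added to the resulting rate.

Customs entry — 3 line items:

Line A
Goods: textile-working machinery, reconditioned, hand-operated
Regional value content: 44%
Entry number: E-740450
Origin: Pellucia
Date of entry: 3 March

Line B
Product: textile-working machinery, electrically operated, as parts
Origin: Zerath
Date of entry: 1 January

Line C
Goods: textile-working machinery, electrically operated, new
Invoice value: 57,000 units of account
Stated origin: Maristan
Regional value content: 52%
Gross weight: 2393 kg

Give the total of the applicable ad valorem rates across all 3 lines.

71%

Line A: textile-working → 7-2; hand-operated → 7-2-3; reconditioned → 7-2-3-2. Scheduled 13%. Pellucia agreement on 7-2: RVC < 60%. → 13%.
Line B: textile-working → 7-2; electrically operated → 7-2-2; as parts → 7-2-2-2. Scheduled 34%. No special measure applies. → 34%.
Line C: textile-working → 7-2; electrically operated → 7-2-2; new → 7-2-2-1. Scheduled 24%. Maristan agreement on 7-4-2: 7-2-2-1 not covered. → 24%.
Sum: 13% + 34% + 24% = 71%.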